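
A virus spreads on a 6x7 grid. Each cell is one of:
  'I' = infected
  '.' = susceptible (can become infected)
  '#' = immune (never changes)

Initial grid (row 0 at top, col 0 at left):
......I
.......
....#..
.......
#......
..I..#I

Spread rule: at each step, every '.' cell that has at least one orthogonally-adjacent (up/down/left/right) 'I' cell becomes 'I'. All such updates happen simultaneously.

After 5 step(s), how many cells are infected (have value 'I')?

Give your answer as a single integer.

Step 0 (initial): 3 infected
Step 1: +6 new -> 9 infected
Step 2: +10 new -> 19 infected
Step 3: +8 new -> 27 infected
Step 4: +7 new -> 34 infected
Step 5: +3 new -> 37 infected

Answer: 37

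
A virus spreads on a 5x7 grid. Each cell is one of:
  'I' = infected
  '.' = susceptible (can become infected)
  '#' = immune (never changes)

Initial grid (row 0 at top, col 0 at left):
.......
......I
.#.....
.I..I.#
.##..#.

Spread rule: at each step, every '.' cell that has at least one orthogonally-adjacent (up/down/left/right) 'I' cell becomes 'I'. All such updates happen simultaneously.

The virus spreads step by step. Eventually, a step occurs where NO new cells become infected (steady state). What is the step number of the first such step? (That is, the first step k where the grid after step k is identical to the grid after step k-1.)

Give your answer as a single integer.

Answer: 6

Derivation:
Step 0 (initial): 3 infected
Step 1: +9 new -> 12 infected
Step 2: +8 new -> 20 infected
Step 3: +4 new -> 24 infected
Step 4: +4 new -> 28 infected
Step 5: +1 new -> 29 infected
Step 6: +0 new -> 29 infected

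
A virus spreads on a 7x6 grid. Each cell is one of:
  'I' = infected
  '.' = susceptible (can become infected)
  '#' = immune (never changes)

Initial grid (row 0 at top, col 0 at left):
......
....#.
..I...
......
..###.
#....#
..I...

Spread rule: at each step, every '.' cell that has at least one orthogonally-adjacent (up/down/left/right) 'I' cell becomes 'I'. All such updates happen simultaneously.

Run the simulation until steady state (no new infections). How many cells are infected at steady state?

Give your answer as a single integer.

Answer: 36

Derivation:
Step 0 (initial): 2 infected
Step 1: +7 new -> 9 infected
Step 2: +11 new -> 20 infected
Step 3: +9 new -> 29 infected
Step 4: +5 new -> 34 infected
Step 5: +2 new -> 36 infected
Step 6: +0 new -> 36 infected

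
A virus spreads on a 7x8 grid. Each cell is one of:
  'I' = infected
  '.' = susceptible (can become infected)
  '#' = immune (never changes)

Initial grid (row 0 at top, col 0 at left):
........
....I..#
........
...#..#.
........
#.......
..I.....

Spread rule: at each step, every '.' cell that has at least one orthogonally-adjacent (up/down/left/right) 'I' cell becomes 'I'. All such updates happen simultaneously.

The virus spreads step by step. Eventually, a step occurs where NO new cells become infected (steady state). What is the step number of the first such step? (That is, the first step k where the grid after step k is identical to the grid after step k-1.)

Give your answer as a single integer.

Step 0 (initial): 2 infected
Step 1: +7 new -> 9 infected
Step 2: +12 new -> 21 infected
Step 3: +12 new -> 33 infected
Step 4: +10 new -> 43 infected
Step 5: +7 new -> 50 infected
Step 6: +2 new -> 52 infected
Step 7: +0 new -> 52 infected

Answer: 7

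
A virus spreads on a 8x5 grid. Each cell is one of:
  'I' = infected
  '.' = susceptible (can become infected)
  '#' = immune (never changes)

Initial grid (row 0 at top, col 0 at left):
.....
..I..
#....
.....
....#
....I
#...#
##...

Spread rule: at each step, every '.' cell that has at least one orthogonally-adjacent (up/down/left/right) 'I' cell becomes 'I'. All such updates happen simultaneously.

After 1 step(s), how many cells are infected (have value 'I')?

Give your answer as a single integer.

Answer: 7

Derivation:
Step 0 (initial): 2 infected
Step 1: +5 new -> 7 infected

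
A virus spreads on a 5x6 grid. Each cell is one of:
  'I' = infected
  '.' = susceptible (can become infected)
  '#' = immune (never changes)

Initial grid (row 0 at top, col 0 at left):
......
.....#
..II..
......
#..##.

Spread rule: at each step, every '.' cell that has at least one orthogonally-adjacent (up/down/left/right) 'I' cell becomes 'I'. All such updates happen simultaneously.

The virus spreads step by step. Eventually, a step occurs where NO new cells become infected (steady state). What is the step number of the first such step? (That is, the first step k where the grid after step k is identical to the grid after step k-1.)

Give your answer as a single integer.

Answer: 5

Derivation:
Step 0 (initial): 2 infected
Step 1: +6 new -> 8 infected
Step 2: +9 new -> 17 infected
Step 3: +6 new -> 23 infected
Step 4: +3 new -> 26 infected
Step 5: +0 new -> 26 infected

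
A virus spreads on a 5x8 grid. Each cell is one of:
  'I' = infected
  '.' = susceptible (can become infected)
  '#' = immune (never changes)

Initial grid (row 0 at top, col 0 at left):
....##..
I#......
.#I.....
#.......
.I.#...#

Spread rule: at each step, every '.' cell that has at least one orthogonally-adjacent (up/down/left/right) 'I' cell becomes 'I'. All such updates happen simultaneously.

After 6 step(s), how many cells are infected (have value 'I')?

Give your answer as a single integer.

Step 0 (initial): 3 infected
Step 1: +8 new -> 11 infected
Step 2: +5 new -> 16 infected
Step 3: +4 new -> 20 infected
Step 4: +4 new -> 24 infected
Step 5: +4 new -> 28 infected
Step 6: +4 new -> 32 infected

Answer: 32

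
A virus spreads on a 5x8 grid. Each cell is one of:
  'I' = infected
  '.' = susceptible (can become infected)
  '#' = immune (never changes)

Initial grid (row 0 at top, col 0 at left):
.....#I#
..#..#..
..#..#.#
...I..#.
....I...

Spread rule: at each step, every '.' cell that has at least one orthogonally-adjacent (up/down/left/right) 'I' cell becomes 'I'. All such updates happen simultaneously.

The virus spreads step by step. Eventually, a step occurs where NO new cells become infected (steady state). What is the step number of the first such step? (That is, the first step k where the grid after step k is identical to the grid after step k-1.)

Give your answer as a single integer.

Answer: 7

Derivation:
Step 0 (initial): 3 infected
Step 1: +6 new -> 9 infected
Step 2: +8 new -> 17 infected
Step 3: +6 new -> 23 infected
Step 4: +6 new -> 29 infected
Step 5: +2 new -> 31 infected
Step 6: +1 new -> 32 infected
Step 7: +0 new -> 32 infected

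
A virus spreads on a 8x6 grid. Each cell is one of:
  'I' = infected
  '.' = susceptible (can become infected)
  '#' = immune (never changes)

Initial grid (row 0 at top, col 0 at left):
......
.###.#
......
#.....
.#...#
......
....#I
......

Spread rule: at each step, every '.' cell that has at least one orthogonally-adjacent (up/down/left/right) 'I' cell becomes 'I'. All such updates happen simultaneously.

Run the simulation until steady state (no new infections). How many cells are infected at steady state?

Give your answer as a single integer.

Answer: 40

Derivation:
Step 0 (initial): 1 infected
Step 1: +2 new -> 3 infected
Step 2: +2 new -> 5 infected
Step 3: +3 new -> 8 infected
Step 4: +5 new -> 13 infected
Step 5: +7 new -> 20 infected
Step 6: +7 new -> 27 infected
Step 7: +5 new -> 32 infected
Step 8: +3 new -> 35 infected
Step 9: +2 new -> 37 infected
Step 10: +2 new -> 39 infected
Step 11: +1 new -> 40 infected
Step 12: +0 new -> 40 infected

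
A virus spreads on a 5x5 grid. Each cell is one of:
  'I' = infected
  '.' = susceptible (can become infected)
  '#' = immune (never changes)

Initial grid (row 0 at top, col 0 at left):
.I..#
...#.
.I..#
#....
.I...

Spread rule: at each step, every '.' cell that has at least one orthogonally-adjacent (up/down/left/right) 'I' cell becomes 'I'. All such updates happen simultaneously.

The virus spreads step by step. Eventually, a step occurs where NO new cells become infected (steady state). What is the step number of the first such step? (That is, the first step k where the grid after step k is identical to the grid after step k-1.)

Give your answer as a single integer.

Step 0 (initial): 3 infected
Step 1: +8 new -> 11 infected
Step 2: +6 new -> 17 infected
Step 3: +2 new -> 19 infected
Step 4: +1 new -> 20 infected
Step 5: +0 new -> 20 infected

Answer: 5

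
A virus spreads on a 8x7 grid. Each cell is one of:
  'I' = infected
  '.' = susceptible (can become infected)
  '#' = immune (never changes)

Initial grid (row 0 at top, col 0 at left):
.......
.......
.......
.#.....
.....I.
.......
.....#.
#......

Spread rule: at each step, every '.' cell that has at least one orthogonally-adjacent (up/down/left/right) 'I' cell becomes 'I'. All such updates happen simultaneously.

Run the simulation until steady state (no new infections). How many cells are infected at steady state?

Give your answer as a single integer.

Answer: 53

Derivation:
Step 0 (initial): 1 infected
Step 1: +4 new -> 5 infected
Step 2: +6 new -> 11 infected
Step 3: +8 new -> 19 infected
Step 4: +10 new -> 29 infected
Step 5: +9 new -> 38 infected
Step 6: +7 new -> 45 infected
Step 7: +5 new -> 50 infected
Step 8: +2 new -> 52 infected
Step 9: +1 new -> 53 infected
Step 10: +0 new -> 53 infected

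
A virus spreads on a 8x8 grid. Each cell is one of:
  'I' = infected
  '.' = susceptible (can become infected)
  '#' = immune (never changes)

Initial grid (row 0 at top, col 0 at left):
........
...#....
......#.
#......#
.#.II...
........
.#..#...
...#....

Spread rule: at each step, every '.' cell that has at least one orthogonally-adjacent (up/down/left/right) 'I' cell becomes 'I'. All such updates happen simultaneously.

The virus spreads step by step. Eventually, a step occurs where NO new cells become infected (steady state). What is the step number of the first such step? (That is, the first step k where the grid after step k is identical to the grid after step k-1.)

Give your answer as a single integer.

Answer: 8

Derivation:
Step 0 (initial): 2 infected
Step 1: +6 new -> 8 infected
Step 2: +8 new -> 16 infected
Step 3: +10 new -> 26 infected
Step 4: +9 new -> 35 infected
Step 5: +12 new -> 47 infected
Step 6: +6 new -> 53 infected
Step 7: +3 new -> 56 infected
Step 8: +0 new -> 56 infected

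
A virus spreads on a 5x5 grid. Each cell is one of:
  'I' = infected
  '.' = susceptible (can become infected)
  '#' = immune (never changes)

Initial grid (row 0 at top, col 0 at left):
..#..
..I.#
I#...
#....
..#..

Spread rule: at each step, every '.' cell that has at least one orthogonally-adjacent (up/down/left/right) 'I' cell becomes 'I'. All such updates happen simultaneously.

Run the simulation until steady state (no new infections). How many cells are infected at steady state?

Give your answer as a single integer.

Answer: 20

Derivation:
Step 0 (initial): 2 infected
Step 1: +4 new -> 6 infected
Step 2: +5 new -> 11 infected
Step 3: +4 new -> 15 infected
Step 4: +3 new -> 18 infected
Step 5: +2 new -> 20 infected
Step 6: +0 new -> 20 infected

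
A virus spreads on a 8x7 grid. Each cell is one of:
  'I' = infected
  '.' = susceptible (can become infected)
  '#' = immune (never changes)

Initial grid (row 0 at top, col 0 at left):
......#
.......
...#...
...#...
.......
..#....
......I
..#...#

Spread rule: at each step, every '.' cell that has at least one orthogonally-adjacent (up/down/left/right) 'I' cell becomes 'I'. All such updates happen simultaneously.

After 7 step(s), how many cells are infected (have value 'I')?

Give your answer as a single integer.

Step 0 (initial): 1 infected
Step 1: +2 new -> 3 infected
Step 2: +4 new -> 7 infected
Step 3: +5 new -> 12 infected
Step 4: +6 new -> 18 infected
Step 5: +5 new -> 23 infected
Step 6: +6 new -> 29 infected
Step 7: +6 new -> 35 infected

Answer: 35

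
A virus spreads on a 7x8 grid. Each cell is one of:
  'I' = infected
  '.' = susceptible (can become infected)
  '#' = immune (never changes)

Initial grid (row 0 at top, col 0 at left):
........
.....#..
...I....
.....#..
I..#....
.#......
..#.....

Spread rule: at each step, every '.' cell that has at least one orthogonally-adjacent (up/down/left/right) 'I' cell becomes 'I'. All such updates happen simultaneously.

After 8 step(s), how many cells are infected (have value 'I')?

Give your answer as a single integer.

Step 0 (initial): 2 infected
Step 1: +7 new -> 9 infected
Step 2: +11 new -> 20 infected
Step 3: +8 new -> 28 infected
Step 4: +9 new -> 37 infected
Step 5: +7 new -> 44 infected
Step 6: +4 new -> 48 infected
Step 7: +2 new -> 50 infected
Step 8: +1 new -> 51 infected

Answer: 51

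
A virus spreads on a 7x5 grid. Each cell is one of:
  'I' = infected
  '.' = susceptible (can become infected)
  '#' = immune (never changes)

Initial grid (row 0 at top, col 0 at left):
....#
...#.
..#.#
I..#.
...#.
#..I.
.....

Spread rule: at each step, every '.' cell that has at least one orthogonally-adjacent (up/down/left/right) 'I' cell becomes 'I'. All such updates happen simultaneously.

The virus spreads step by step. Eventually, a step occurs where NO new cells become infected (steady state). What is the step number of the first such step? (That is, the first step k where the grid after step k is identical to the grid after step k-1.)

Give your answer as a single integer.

Step 0 (initial): 2 infected
Step 1: +6 new -> 8 infected
Step 2: +9 new -> 17 infected
Step 3: +4 new -> 21 infected
Step 4: +3 new -> 24 infected
Step 5: +1 new -> 25 infected
Step 6: +1 new -> 26 infected
Step 7: +0 new -> 26 infected

Answer: 7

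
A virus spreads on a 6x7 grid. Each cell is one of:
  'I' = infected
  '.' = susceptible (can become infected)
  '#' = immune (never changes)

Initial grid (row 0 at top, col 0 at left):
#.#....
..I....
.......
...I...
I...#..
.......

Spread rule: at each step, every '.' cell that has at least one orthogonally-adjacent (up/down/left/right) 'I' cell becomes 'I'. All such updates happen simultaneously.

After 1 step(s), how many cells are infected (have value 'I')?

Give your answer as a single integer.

Answer: 13

Derivation:
Step 0 (initial): 3 infected
Step 1: +10 new -> 13 infected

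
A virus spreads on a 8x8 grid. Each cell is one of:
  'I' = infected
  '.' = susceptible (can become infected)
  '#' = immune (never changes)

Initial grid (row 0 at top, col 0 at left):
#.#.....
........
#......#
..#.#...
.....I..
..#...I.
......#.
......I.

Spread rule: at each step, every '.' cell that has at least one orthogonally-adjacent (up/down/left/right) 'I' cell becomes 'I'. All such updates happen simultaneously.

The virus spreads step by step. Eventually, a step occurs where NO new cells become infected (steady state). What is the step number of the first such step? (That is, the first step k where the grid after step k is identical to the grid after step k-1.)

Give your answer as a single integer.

Step 0 (initial): 3 infected
Step 1: +7 new -> 10 infected
Step 2: +8 new -> 18 infected
Step 3: +9 new -> 27 infected
Step 4: +7 new -> 34 infected
Step 5: +10 new -> 44 infected
Step 6: +8 new -> 52 infected
Step 7: +2 new -> 54 infected
Step 8: +2 new -> 56 infected
Step 9: +0 new -> 56 infected

Answer: 9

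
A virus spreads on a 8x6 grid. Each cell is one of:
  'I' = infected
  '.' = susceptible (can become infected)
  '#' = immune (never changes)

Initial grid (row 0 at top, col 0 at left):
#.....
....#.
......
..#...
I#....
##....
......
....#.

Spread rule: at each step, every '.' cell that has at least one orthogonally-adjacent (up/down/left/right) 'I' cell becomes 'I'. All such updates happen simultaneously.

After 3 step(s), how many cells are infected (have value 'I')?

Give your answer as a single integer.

Answer: 6

Derivation:
Step 0 (initial): 1 infected
Step 1: +1 new -> 2 infected
Step 2: +2 new -> 4 infected
Step 3: +2 new -> 6 infected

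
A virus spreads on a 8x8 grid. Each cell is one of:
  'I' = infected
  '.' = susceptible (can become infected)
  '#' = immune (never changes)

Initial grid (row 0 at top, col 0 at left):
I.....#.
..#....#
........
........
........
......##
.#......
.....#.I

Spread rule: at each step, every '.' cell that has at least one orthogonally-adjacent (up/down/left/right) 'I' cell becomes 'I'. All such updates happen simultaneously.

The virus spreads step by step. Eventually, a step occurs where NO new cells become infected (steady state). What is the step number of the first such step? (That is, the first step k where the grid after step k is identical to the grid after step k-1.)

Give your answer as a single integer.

Answer: 10

Derivation:
Step 0 (initial): 2 infected
Step 1: +4 new -> 6 infected
Step 2: +4 new -> 10 infected
Step 3: +4 new -> 14 infected
Step 4: +7 new -> 21 infected
Step 5: +10 new -> 31 infected
Step 6: +12 new -> 43 infected
Step 7: +9 new -> 52 infected
Step 8: +3 new -> 55 infected
Step 9: +1 new -> 56 infected
Step 10: +0 new -> 56 infected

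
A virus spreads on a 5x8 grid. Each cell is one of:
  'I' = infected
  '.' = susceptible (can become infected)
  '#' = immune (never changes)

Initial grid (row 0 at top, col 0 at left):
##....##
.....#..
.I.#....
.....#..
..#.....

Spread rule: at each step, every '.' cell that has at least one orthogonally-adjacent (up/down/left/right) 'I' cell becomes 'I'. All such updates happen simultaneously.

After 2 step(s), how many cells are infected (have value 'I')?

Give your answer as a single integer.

Step 0 (initial): 1 infected
Step 1: +4 new -> 5 infected
Step 2: +5 new -> 10 infected

Answer: 10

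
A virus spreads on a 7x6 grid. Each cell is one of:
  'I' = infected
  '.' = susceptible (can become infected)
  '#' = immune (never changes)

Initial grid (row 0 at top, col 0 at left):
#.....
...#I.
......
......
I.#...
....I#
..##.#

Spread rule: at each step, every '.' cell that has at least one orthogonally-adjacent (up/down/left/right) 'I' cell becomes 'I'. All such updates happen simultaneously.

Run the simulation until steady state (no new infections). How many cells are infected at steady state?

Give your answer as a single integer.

Answer: 35

Derivation:
Step 0 (initial): 3 infected
Step 1: +9 new -> 12 infected
Step 2: +12 new -> 24 infected
Step 3: +8 new -> 32 infected
Step 4: +3 new -> 35 infected
Step 5: +0 new -> 35 infected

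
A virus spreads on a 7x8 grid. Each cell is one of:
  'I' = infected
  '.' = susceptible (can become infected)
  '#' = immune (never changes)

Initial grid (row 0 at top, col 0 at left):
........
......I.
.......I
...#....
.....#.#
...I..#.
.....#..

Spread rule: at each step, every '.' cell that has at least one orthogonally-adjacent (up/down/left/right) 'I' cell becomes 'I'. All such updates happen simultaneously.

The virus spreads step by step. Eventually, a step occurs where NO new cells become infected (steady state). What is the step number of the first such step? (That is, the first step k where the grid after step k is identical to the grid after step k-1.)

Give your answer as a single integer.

Step 0 (initial): 3 infected
Step 1: +9 new -> 12 infected
Step 2: +11 new -> 23 infected
Step 3: +10 new -> 33 infected
Step 4: +7 new -> 40 infected
Step 5: +4 new -> 44 infected
Step 6: +3 new -> 47 infected
Step 7: +1 new -> 48 infected
Step 8: +0 new -> 48 infected

Answer: 8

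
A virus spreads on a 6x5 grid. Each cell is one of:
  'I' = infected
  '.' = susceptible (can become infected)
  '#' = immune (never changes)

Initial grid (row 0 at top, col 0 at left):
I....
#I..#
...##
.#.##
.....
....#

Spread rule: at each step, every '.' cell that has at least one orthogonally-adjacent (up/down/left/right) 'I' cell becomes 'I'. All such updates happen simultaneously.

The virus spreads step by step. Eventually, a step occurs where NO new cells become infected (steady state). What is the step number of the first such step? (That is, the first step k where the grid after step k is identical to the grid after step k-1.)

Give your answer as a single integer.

Step 0 (initial): 2 infected
Step 1: +3 new -> 5 infected
Step 2: +4 new -> 9 infected
Step 3: +3 new -> 12 infected
Step 4: +3 new -> 15 infected
Step 5: +4 new -> 19 infected
Step 6: +3 new -> 22 infected
Step 7: +0 new -> 22 infected

Answer: 7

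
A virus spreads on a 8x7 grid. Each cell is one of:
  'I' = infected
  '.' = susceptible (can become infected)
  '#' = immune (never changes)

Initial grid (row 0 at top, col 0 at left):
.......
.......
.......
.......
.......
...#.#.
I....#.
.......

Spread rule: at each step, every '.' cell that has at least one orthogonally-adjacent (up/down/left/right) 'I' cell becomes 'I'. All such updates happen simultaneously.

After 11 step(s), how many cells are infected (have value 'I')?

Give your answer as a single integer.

Answer: 52

Derivation:
Step 0 (initial): 1 infected
Step 1: +3 new -> 4 infected
Step 2: +4 new -> 8 infected
Step 3: +5 new -> 13 infected
Step 4: +5 new -> 18 infected
Step 5: +6 new -> 24 infected
Step 6: +6 new -> 30 infected
Step 7: +6 new -> 36 infected
Step 8: +6 new -> 42 infected
Step 9: +5 new -> 47 infected
Step 10: +3 new -> 50 infected
Step 11: +2 new -> 52 infected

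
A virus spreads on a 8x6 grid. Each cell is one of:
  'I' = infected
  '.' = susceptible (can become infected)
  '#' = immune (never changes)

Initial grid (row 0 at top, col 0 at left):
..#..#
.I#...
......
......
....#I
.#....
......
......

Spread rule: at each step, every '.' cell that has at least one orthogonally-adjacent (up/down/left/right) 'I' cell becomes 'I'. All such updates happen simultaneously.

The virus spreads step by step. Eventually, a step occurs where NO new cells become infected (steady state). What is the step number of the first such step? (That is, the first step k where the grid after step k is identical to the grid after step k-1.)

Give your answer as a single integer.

Answer: 8

Derivation:
Step 0 (initial): 2 infected
Step 1: +5 new -> 7 infected
Step 2: +8 new -> 15 infected
Step 3: +10 new -> 25 infected
Step 4: +8 new -> 33 infected
Step 5: +5 new -> 38 infected
Step 6: +3 new -> 41 infected
Step 7: +2 new -> 43 infected
Step 8: +0 new -> 43 infected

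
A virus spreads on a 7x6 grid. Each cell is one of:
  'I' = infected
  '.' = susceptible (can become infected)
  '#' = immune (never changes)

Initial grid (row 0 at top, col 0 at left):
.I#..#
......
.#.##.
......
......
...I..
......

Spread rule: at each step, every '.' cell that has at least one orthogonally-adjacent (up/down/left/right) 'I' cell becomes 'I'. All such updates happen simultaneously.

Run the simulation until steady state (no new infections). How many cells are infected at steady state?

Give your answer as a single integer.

Step 0 (initial): 2 infected
Step 1: +6 new -> 8 infected
Step 2: +9 new -> 17 infected
Step 3: +10 new -> 27 infected
Step 4: +7 new -> 34 infected
Step 5: +3 new -> 37 infected
Step 6: +0 new -> 37 infected

Answer: 37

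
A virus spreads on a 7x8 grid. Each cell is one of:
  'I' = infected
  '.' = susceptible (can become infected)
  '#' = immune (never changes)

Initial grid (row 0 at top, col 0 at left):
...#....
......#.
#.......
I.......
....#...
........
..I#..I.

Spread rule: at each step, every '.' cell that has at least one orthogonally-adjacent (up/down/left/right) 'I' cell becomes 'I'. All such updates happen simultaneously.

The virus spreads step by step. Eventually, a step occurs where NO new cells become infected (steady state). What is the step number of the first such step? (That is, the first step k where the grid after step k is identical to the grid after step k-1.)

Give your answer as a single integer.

Step 0 (initial): 3 infected
Step 1: +7 new -> 10 infected
Step 2: +12 new -> 22 infected
Step 3: +8 new -> 30 infected
Step 4: +8 new -> 38 infected
Step 5: +6 new -> 44 infected
Step 6: +3 new -> 47 infected
Step 7: +3 new -> 50 infected
Step 8: +1 new -> 51 infected
Step 9: +0 new -> 51 infected

Answer: 9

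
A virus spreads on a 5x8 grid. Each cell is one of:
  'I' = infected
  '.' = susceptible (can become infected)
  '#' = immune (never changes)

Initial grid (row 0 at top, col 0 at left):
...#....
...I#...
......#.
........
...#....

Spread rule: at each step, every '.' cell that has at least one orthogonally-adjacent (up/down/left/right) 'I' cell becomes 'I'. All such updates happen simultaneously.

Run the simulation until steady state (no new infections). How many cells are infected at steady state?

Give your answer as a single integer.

Answer: 36

Derivation:
Step 0 (initial): 1 infected
Step 1: +2 new -> 3 infected
Step 2: +5 new -> 8 infected
Step 3: +6 new -> 14 infected
Step 4: +7 new -> 21 infected
Step 5: +6 new -> 27 infected
Step 6: +6 new -> 33 infected
Step 7: +3 new -> 36 infected
Step 8: +0 new -> 36 infected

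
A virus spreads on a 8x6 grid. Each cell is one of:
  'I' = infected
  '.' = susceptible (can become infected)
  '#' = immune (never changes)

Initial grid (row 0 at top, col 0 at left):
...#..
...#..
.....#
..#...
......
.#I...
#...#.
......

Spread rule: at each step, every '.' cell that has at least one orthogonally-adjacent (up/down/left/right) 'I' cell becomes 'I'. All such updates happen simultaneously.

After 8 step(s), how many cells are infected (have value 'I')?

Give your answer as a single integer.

Answer: 41

Derivation:
Step 0 (initial): 1 infected
Step 1: +3 new -> 4 infected
Step 2: +6 new -> 10 infected
Step 3: +7 new -> 17 infected
Step 4: +9 new -> 26 infected
Step 5: +6 new -> 32 infected
Step 6: +4 new -> 36 infected
Step 7: +4 new -> 40 infected
Step 8: +1 new -> 41 infected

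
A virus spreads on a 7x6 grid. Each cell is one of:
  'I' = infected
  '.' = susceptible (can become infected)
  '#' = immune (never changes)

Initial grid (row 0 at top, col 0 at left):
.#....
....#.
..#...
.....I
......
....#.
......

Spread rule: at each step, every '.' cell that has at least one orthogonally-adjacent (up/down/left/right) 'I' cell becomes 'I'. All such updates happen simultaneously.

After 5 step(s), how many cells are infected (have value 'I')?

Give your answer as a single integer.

Step 0 (initial): 1 infected
Step 1: +3 new -> 4 infected
Step 2: +5 new -> 9 infected
Step 3: +5 new -> 14 infected
Step 4: +6 new -> 20 infected
Step 5: +7 new -> 27 infected

Answer: 27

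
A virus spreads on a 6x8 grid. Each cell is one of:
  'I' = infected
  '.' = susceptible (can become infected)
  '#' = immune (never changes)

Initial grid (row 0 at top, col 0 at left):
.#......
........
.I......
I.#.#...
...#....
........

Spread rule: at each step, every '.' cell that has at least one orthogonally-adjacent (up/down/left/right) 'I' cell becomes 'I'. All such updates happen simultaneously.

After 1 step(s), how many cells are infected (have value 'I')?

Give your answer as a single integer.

Step 0 (initial): 2 infected
Step 1: +5 new -> 7 infected

Answer: 7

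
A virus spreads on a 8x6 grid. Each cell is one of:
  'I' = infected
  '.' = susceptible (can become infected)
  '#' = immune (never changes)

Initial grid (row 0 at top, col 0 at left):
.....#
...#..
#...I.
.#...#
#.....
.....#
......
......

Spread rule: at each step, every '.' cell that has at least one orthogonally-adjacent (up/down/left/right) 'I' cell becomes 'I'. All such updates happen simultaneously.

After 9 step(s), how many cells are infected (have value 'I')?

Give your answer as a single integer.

Answer: 40

Derivation:
Step 0 (initial): 1 infected
Step 1: +4 new -> 5 infected
Step 2: +5 new -> 10 infected
Step 3: +7 new -> 17 infected
Step 4: +5 new -> 22 infected
Step 5: +7 new -> 29 infected
Step 6: +5 new -> 34 infected
Step 7: +3 new -> 37 infected
Step 8: +2 new -> 39 infected
Step 9: +1 new -> 40 infected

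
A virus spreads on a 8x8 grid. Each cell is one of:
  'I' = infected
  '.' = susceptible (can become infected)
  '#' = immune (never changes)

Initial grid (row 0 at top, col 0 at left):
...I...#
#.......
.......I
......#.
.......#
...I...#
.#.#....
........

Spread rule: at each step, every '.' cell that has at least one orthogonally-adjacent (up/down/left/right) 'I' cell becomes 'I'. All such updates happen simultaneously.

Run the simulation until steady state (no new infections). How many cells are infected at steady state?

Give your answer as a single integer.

Step 0 (initial): 3 infected
Step 1: +9 new -> 12 infected
Step 2: +14 new -> 26 infected
Step 3: +16 new -> 42 infected
Step 4: +9 new -> 51 infected
Step 5: +5 new -> 56 infected
Step 6: +1 new -> 57 infected
Step 7: +0 new -> 57 infected

Answer: 57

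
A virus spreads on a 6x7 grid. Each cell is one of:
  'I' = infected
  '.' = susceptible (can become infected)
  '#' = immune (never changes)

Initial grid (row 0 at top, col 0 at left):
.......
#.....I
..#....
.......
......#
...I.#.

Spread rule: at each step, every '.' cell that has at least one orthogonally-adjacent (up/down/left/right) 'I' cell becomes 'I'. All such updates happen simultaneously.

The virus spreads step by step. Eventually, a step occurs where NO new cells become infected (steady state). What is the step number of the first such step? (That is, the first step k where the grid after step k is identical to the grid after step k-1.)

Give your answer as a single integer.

Answer: 8

Derivation:
Step 0 (initial): 2 infected
Step 1: +6 new -> 8 infected
Step 2: +8 new -> 16 infected
Step 3: +10 new -> 26 infected
Step 4: +4 new -> 30 infected
Step 5: +4 new -> 34 infected
Step 6: +2 new -> 36 infected
Step 7: +1 new -> 37 infected
Step 8: +0 new -> 37 infected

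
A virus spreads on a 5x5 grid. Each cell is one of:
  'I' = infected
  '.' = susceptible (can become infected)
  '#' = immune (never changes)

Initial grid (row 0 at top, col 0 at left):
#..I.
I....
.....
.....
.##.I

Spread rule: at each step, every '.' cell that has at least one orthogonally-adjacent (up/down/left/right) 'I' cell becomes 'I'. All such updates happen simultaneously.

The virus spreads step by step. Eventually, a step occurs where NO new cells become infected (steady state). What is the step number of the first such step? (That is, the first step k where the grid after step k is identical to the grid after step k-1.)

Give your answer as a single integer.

Answer: 4

Derivation:
Step 0 (initial): 3 infected
Step 1: +7 new -> 10 infected
Step 2: +8 new -> 18 infected
Step 3: +4 new -> 22 infected
Step 4: +0 new -> 22 infected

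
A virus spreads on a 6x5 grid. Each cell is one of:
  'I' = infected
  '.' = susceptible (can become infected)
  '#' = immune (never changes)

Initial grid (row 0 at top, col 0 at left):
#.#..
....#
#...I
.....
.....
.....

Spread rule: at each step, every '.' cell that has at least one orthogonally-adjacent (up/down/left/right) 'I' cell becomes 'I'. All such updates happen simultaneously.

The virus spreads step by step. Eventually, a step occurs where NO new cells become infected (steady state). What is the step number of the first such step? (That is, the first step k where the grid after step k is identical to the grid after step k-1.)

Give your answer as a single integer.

Step 0 (initial): 1 infected
Step 1: +2 new -> 3 infected
Step 2: +4 new -> 7 infected
Step 3: +6 new -> 13 infected
Step 4: +5 new -> 18 infected
Step 5: +5 new -> 23 infected
Step 6: +2 new -> 25 infected
Step 7: +1 new -> 26 infected
Step 8: +0 new -> 26 infected

Answer: 8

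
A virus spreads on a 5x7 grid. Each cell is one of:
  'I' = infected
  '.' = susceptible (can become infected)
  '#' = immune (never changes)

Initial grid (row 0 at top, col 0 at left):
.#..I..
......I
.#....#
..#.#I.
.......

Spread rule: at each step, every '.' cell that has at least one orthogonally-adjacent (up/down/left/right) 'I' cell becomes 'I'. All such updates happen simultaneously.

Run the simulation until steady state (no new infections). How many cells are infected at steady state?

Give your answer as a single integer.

Answer: 30

Derivation:
Step 0 (initial): 3 infected
Step 1: +8 new -> 11 infected
Step 2: +5 new -> 16 infected
Step 3: +3 new -> 19 infected
Step 4: +4 new -> 23 infected
Step 5: +2 new -> 25 infected
Step 6: +4 new -> 29 infected
Step 7: +1 new -> 30 infected
Step 8: +0 new -> 30 infected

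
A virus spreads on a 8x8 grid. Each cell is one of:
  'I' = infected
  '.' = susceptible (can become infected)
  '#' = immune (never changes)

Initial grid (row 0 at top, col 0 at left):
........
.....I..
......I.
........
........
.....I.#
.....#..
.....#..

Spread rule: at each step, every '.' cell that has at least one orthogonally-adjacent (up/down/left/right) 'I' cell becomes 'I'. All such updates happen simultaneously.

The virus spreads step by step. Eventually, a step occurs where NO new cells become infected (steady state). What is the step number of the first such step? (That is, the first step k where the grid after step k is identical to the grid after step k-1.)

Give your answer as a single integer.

Answer: 8

Derivation:
Step 0 (initial): 3 infected
Step 1: +9 new -> 12 infected
Step 2: +12 new -> 24 infected
Step 3: +12 new -> 36 infected
Step 4: +9 new -> 45 infected
Step 5: +8 new -> 53 infected
Step 6: +6 new -> 59 infected
Step 7: +2 new -> 61 infected
Step 8: +0 new -> 61 infected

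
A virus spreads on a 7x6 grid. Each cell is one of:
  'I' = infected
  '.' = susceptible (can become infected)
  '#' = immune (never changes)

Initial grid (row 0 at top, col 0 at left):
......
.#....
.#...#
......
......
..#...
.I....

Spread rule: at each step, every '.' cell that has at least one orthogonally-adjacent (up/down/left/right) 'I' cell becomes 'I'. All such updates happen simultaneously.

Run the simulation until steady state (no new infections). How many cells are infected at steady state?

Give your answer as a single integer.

Answer: 38

Derivation:
Step 0 (initial): 1 infected
Step 1: +3 new -> 4 infected
Step 2: +3 new -> 7 infected
Step 3: +5 new -> 12 infected
Step 4: +5 new -> 17 infected
Step 5: +5 new -> 22 infected
Step 6: +5 new -> 27 infected
Step 7: +5 new -> 32 infected
Step 8: +3 new -> 35 infected
Step 9: +2 new -> 37 infected
Step 10: +1 new -> 38 infected
Step 11: +0 new -> 38 infected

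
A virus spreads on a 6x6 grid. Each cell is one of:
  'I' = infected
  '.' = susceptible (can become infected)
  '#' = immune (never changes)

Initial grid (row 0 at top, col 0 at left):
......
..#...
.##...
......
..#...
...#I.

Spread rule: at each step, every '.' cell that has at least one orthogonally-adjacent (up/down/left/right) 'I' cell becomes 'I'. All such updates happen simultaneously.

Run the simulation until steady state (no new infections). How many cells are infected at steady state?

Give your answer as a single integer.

Answer: 31

Derivation:
Step 0 (initial): 1 infected
Step 1: +2 new -> 3 infected
Step 2: +3 new -> 6 infected
Step 3: +3 new -> 9 infected
Step 4: +4 new -> 13 infected
Step 5: +4 new -> 17 infected
Step 6: +4 new -> 21 infected
Step 7: +4 new -> 25 infected
Step 8: +4 new -> 29 infected
Step 9: +2 new -> 31 infected
Step 10: +0 new -> 31 infected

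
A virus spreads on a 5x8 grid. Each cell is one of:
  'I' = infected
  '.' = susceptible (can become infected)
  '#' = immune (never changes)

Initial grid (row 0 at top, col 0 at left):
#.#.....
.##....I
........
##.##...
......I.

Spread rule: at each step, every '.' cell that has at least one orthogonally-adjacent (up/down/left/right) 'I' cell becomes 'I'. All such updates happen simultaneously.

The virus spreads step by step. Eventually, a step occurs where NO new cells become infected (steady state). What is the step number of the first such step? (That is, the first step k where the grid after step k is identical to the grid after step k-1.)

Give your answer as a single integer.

Step 0 (initial): 2 infected
Step 1: +6 new -> 8 infected
Step 2: +6 new -> 14 infected
Step 3: +4 new -> 18 infected
Step 4: +4 new -> 22 infected
Step 5: +4 new -> 26 infected
Step 6: +2 new -> 28 infected
Step 7: +1 new -> 29 infected
Step 8: +1 new -> 30 infected
Step 9: +1 new -> 31 infected
Step 10: +0 new -> 31 infected

Answer: 10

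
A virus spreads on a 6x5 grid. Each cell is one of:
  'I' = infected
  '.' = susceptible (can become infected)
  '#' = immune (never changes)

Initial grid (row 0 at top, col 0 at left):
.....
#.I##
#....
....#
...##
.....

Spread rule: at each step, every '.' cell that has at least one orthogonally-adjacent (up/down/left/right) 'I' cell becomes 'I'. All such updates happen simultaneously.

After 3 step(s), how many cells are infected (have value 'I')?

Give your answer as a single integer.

Answer: 15

Derivation:
Step 0 (initial): 1 infected
Step 1: +3 new -> 4 infected
Step 2: +5 new -> 9 infected
Step 3: +6 new -> 15 infected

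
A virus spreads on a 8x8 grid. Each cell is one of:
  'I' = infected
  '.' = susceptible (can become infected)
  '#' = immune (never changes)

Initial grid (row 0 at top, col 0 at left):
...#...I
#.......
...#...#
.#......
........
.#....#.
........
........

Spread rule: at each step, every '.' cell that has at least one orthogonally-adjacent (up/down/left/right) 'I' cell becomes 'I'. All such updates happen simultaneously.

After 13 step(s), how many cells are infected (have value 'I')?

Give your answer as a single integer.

Answer: 56

Derivation:
Step 0 (initial): 1 infected
Step 1: +2 new -> 3 infected
Step 2: +2 new -> 5 infected
Step 3: +3 new -> 8 infected
Step 4: +3 new -> 11 infected
Step 5: +5 new -> 16 infected
Step 6: +4 new -> 20 infected
Step 7: +7 new -> 27 infected
Step 8: +7 new -> 34 infected
Step 9: +8 new -> 42 infected
Step 10: +6 new -> 48 infected
Step 11: +3 new -> 51 infected
Step 12: +3 new -> 54 infected
Step 13: +2 new -> 56 infected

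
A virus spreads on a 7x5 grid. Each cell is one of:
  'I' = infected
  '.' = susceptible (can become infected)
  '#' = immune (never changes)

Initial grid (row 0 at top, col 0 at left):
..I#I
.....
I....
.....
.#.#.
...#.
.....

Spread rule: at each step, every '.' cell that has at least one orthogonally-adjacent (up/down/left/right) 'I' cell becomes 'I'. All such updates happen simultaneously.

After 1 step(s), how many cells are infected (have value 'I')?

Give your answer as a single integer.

Step 0 (initial): 3 infected
Step 1: +6 new -> 9 infected

Answer: 9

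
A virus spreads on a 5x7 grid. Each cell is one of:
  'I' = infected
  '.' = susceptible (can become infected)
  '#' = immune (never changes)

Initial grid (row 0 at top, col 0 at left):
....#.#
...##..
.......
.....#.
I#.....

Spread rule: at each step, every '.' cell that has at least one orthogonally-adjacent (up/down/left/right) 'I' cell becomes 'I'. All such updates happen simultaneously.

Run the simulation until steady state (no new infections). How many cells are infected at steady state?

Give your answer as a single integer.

Answer: 29

Derivation:
Step 0 (initial): 1 infected
Step 1: +1 new -> 2 infected
Step 2: +2 new -> 4 infected
Step 3: +3 new -> 7 infected
Step 4: +5 new -> 12 infected
Step 5: +5 new -> 17 infected
Step 6: +3 new -> 20 infected
Step 7: +3 new -> 23 infected
Step 8: +3 new -> 26 infected
Step 9: +3 new -> 29 infected
Step 10: +0 new -> 29 infected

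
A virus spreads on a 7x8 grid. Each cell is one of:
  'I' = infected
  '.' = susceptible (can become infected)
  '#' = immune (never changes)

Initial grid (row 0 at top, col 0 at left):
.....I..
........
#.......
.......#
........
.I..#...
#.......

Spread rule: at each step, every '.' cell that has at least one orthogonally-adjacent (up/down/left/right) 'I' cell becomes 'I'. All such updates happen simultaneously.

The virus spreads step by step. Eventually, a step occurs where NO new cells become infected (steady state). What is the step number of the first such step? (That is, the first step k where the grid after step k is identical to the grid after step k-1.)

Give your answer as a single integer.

Answer: 8

Derivation:
Step 0 (initial): 2 infected
Step 1: +7 new -> 9 infected
Step 2: +10 new -> 19 infected
Step 3: +11 new -> 30 infected
Step 4: +12 new -> 42 infected
Step 5: +5 new -> 47 infected
Step 6: +3 new -> 50 infected
Step 7: +2 new -> 52 infected
Step 8: +0 new -> 52 infected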